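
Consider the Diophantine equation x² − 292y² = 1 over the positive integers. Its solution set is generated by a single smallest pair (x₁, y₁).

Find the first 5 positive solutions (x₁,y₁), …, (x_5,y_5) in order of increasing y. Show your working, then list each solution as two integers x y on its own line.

d=292: √d = [17; 11,2,1,3,8,3,1,2,11,34] (ℓ=10, even), read p_9/q_9
i=0: a=17 ⇒ p=17, q=1
…
i=3: a=1 ⇒ p=581, q=34
i=4: a=3 ⇒ p=2136, q=125
i=5: a=8 ⇒ p=17669, q=1034
i=6: a=3 ⇒ p=55143, q=3227
i=7: a=1 ⇒ p=72812, q=4261
i=8: a=2 ⇒ p=200767, q=11749
i=9: a=11 ⇒ p=2281249, q=133500
→ (2281249, 133500).  Check: 2281249²=5204097000001, 292·133500²=5204097000000, difference 1.
n=2: (2281249,133500)∘(2281249,133500) = (2281249·2281249+292·133500·133500, 2281249·133500+133500·2281249) = (10408194000001,609093483000)
n=3: (10408194000001,609093483000)∘(2281249,133500) = (2281249·10408194000001+292·133500·609093483000, 2281249·609093483000+133500·10408194000001) = (47487364308614281249,2778987798000400500)
n=4: (47487364308614281249,2778987798000400500)∘(2281249,133500) = (2281249·47487364308614281249+292·133500·2778987798000400500, 2281249·2778987798000400500+133500·47487364308614281249) = (216661004683313632776000001,12679126270400622186966000)
n=5: (216661004683313632776000001,12679126270400622186966000)∘(2281249,133500) = (2281249·216661004683313632776000001+292·133500·12679126270400622186966000, 2281249·12679126270400622186966000+133500·216661004683313632776000001) = (988515400545561595548925838281249,57848488250447518938990000667500)

2281249 133500
10408194000001 609093483000
47487364308614281249 2778987798000400500
216661004683313632776000001 12679126270400622186966000
988515400545561595548925838281249 57848488250447518938990000667500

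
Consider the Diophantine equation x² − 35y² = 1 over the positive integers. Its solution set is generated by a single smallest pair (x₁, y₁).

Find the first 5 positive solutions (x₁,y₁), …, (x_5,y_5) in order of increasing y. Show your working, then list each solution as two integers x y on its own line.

6 1
71 12
846 143
10081 1704
120126 20305

√35 = [5; 1,10, …], period ℓ=2 (even) → k=1
step 0: (5, 1)  from 5·(1,0) + (0,1)
step 1: (6, 1)  from 1·(5,1) + (1,0)
(x₁, y₁) = (6, 1);  6² − 35·1² = 1 ✓
k=2:  x_2 = 6·6+35·1·1 = 71,  y_2 = 6·1+1·6 = 12
k=3:  x_3 = 6·71+35·1·12 = 846,  y_3 = 6·12+1·71 = 143
k=4:  x_4 = 6·846+35·1·143 = 10081,  y_4 = 6·143+1·846 = 1704
k=5:  x_5 = 6·10081+35·1·1704 = 120126,  y_5 = 6·1704+1·10081 = 20305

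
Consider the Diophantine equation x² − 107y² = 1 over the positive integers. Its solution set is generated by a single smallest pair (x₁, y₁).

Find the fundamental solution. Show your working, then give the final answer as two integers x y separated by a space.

962 93

√107 = [10; 2,1,9,1,2,20, …], period ℓ=6 (even) → k=5
i=0: a=10 ⇒ p=10, q=1
i=1: a=2 ⇒ p=21, q=2
…
i=3: a=9 ⇒ p=300, q=29
i=4: a=1 ⇒ p=331, q=32
i=5: a=2 ⇒ p=962, q=93
(x₁, y₁) = (962, 93);  962² − 107·93² = 1 ✓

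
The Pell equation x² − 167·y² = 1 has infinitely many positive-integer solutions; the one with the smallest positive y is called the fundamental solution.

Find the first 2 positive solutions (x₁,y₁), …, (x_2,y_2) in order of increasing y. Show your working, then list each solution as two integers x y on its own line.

√167 = [12; 1,11,1,24, …], period ℓ=4 (even) → k=3
k=0  a_k=12  p_k/q_k = 12/1
k=1  a_k=1  p_k/q_k = 13/1
k=2  a_k=11  p_k/q_k = 155/12
k=3  a_k=1  p_k/q_k = 168/13
fundamental: x₁=168, y₁=13  (since 28224 − 167·169 = 1)
n=2: (168,13)∘(168,13) = (168·168+167·13·13, 168·13+13·168) = (56447,4368)

168 13
56447 4368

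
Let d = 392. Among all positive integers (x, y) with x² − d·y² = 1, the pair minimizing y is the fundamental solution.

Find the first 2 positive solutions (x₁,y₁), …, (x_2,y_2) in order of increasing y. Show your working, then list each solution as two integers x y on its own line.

[19; 1,3,1,38] for √392; ℓ=4 ⇒ convergent index 3
i=0: a=19 ⇒ p=19, q=1
i=1: a=1 ⇒ p=20, q=1
i=2: a=3 ⇒ p=79, q=4
i=3: a=1 ⇒ p=99, q=5
→ (99, 5).  Check: 99²=9801, 392·5²=9800, difference 1.
(x_2, y_2) = (99·99 + 392·5·5, 99·5 + 5·99) = (19601, 990)

99 5
19601 990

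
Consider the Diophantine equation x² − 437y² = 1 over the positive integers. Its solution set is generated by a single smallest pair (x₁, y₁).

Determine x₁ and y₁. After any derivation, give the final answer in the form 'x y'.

4599 220

d=437: √d = [20; 1,9,2,9,1,40] (ℓ=6, even), read p_5/q_5
step 0: (20, 1)  from 20·(1,0) + (0,1)
…
step 4: (4160, 199)  from 9·(439,21) + (209,10)
step 5: (4599, 220)  from 1·(4160,199) + (439,21)
fundamental: x₁=4599, y₁=220  (since 21150801 − 437·48400 = 1)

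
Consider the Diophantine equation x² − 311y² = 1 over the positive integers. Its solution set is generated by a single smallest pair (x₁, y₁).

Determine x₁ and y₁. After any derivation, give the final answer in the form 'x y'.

16883880 957397

√311 = [17; 1,1,1,2,1,…,1,1,34, …], period ℓ=16 (even) → k=15
i=0: a=17 ⇒ p=17, q=1
…
i=3: a=1 ⇒ p=53, q=3
…
i=5: a=1 ⇒ p=194, q=11
i=6: a=6 ⇒ p=1305, q=74
…
i=11: a=1 ⇒ p=1594239, q=90401
…
i=14: a=1 ⇒ p=10724507, q=608131
i=15: a=1 ⇒ p=16883880, q=957397
(x₁, y₁) = (16883880, 957397);  16883880² − 311·957397² = 1 ✓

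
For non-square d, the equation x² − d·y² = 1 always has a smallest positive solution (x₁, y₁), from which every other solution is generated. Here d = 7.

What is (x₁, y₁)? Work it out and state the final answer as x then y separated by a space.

√7 = [2; 1,1,1,4, …], period ℓ=4 (even) → k=3
a_0=2:  p_0=2·1+0=2,  q_0=2·0+1=1
a_1=1:  p_1=1·2+1=3,  q_1=1·1+0=1
a_2=1:  p_2=1·3+2=5,  q_2=1·1+1=2
a_3=1:  p_3=1·5+3=8,  q_3=1·2+1=3
→ (8, 3).  Check: 8²=64, 7·3²=63, difference 1.

8 3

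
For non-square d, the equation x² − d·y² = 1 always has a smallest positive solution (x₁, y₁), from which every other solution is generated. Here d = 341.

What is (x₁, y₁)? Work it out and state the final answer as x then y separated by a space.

10626551 575460

d=341: √d = [18; 2,6,1,8,2,…,6,2,36] (ℓ=14, even), read p_13/q_13
step 0: (18, 1)  from 18·(1,0) + (0,1)
…
step 2: (240, 13)  from 6·(37,2) + (18,1)
step 3: (277, 15)  from 1·(240,13) + (37,2)
…
step 12: (4953942, 268271)  from 6·(718667,38918) + (641940,34763)
step 13: (10626551, 575460)  from 2·(4953942,268271) + (718667,38918)
→ (10626551, 575460).  Check: 10626551²=112923586155601, 341·575460²=112923586155600, difference 1.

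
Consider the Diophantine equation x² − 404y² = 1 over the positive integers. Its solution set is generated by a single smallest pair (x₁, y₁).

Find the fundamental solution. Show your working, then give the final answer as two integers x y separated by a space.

201 10

√404 → a₀=20, period (10,40); ℓ=2 even so k=1
step 0: (20, 1)  from 20·(1,0) + (0,1)
step 1: (201, 10)  from 10·(20,1) + (1,0)
(x₁, y₁) = (201, 10);  201² − 404·10² = 1 ✓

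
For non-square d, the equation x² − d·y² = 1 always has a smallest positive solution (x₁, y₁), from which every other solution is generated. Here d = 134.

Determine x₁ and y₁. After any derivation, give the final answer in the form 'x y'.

145925 12606

√134 → a₀=11, period (1,1,2,1,3,…,1,1,22); ℓ=14 even so k=13
k=0  a_k=11  p_k/q_k = 11/1
k=1  a_k=1  p_k/q_k = 12/1
…
k=6  a_k=1  p_k/q_k = 382/33
…
k=9  a_k=3  p_k/q_k = 17630/1523
k=10  a_k=1  p_k/q_k = 22133/1912
…
k=12  a_k=1  p_k/q_k = 84029/7259
k=13  a_k=1  p_k/q_k = 145925/12606
(x₁, y₁) = (145925, 12606);  145925² − 134·12606² = 1 ✓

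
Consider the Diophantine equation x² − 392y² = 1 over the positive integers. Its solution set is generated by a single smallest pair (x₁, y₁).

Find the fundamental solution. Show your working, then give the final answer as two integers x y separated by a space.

[19; 1,3,1,38] for √392; ℓ=4 ⇒ convergent index 3
k=0  a_k=19  p_k/q_k = 19/1
…
k=2  a_k=3  p_k/q_k = 79/4
k=3  a_k=1  p_k/q_k = 99/5
→ (99, 5).  Check: 99²=9801, 392·5²=9800, difference 1.

99 5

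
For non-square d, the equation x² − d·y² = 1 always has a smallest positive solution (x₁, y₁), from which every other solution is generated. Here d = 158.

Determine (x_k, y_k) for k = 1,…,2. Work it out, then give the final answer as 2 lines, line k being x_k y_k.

√158 → a₀=12, period (1,1,3,12,3,1,1,24); ℓ=8 even so k=7
i=0: a=12 ⇒ p=12, q=1
…
i=2: a=1 ⇒ p=25, q=2
…
i=4: a=12 ⇒ p=1081, q=86
…
i=6: a=1 ⇒ p=4412, q=351
i=7: a=1 ⇒ p=7743, q=616
(x₁, y₁) = (7743, 616);  7743² − 158·616² = 1 ✓
(7743+616√158)^2 = 119908097 + 9539376√158

7743 616
119908097 9539376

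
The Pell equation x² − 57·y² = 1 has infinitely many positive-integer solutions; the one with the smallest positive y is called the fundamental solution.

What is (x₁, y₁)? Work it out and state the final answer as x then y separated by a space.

151 20

√57 → a₀=7, period (1,1,4,1,1,14); ℓ=6 even so k=5
i=0: a=7 ⇒ p=7, q=1
i=1: a=1 ⇒ p=8, q=1
i=2: a=1 ⇒ p=15, q=2
i=3: a=4 ⇒ p=68, q=9
i=4: a=1 ⇒ p=83, q=11
i=5: a=1 ⇒ p=151, q=20
(x₁, y₁) = (151, 20);  151² − 57·20² = 1 ✓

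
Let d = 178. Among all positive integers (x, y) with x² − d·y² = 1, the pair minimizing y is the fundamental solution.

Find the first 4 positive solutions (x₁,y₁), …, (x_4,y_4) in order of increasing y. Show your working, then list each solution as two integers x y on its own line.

d=178: √d = [13; 2,1,12,1,2,26] (ℓ=6, even), read p_5/q_5
a_0=13:  p_0=13·1+0=13,  q_0=13·0+1=1
a_1=2:  p_1=2·13+1=27,  q_1=2·1+0=2
a_2=1:  p_2=1·27+13=40,  q_2=1·2+1=3
a_3=12:  p_3=12·40+27=507,  q_3=12·3+2=38
a_4=1:  p_4=1·507+40=547,  q_4=1·38+3=41
a_5=2:  p_5=2·547+507=1601,  q_5=2·41+38=120
fundamental: x₁=1601, y₁=120  (since 2563201 − 178·14400 = 1)
n=2: (1601,120)∘(1601,120) = (1601·1601+178·120·120, 1601·120+120·1601) = (5126401,384240)
n=3: (5126401,384240)∘(1601,120) = (1601·5126401+178·120·384240, 1601·384240+120·5126401) = (16414734401,1230336360)
n=4: (16414734401,1230336360)∘(1601,120) = (1601·16414734401+178·120·1230336360, 1601·1230336360+120·16414734401) = (52559974425601,3939536640480)

1601 120
5126401 384240
16414734401 1230336360
52559974425601 3939536640480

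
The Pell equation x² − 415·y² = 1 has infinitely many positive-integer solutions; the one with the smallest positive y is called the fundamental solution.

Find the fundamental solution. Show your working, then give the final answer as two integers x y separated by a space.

18412804 903849

d=415: √d = [20; 2,1,2,4,6,…,1,2,40] (ℓ=16, even), read p_15/q_15
i=0: a=20 ⇒ p=20, q=1
…
i=2: a=1 ⇒ p=61, q=3
…
i=5: a=6 ⇒ p=4441, q=218
i=6: a=1 ⇒ p=5154, q=253
…
i=9: a=1 ⇒ p=43534, q=2137
i=10: a=1 ⇒ p=77473, q=3803
i=11: a=6 ⇒ p=508372, q=24955
…
i=13: a=2 ⇒ p=4730294, q=232201
i=14: a=1 ⇒ p=6841255, q=335824
i=15: a=2 ⇒ p=18412804, q=903849
fundamental: x₁=18412804, y₁=903849  (since 339031351142416 − 415·816943014801 = 1)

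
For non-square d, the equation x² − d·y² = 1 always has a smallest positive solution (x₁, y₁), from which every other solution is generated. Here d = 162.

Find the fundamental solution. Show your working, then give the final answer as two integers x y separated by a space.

19601 1540

[12; 1,2,1,2,12,2,1,2,1,24] for √162; ℓ=10 ⇒ convergent index 9
i=0: a=12 ⇒ p=12, q=1
…
i=3: a=1 ⇒ p=51, q=4
i=4: a=2 ⇒ p=140, q=11
…
i=6: a=2 ⇒ p=3602, q=283
i=7: a=1 ⇒ p=5333, q=419
i=8: a=2 ⇒ p=14268, q=1121
i=9: a=1 ⇒ p=19601, q=1540
(x₁, y₁) = (19601, 1540);  19601² − 162·1540² = 1 ✓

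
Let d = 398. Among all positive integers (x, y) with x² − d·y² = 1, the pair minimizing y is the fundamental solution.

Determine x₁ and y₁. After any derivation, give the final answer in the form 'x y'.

399 20

[19; 1,18,1,38] for √398; ℓ=4 ⇒ convergent index 3
i=0: a=19 ⇒ p=19, q=1
…
i=2: a=18 ⇒ p=379, q=19
i=3: a=1 ⇒ p=399, q=20
(x₁, y₁) = (399, 20);  399² − 398·20² = 1 ✓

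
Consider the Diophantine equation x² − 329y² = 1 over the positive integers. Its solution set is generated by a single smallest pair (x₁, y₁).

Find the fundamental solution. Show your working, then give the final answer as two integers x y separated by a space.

√329 → a₀=18, period (7,4,2,1,1,4,1,1,2,4,7,36); ℓ=12 even so k=11
k=0  a_k=18  p_k/q_k = 18/1
k=1  a_k=7  p_k/q_k = 127/7
…
k=3  a_k=2  p_k/q_k = 1179/65
…
k=7  a_k=1  p_k/q_k = 16125/889
…
k=9  a_k=2  p_k/q_k = 74857/4127
k=10  a_k=4  p_k/q_k = 328794/18127
k=11  a_k=7  p_k/q_k = 2376415/131016
→ (2376415, 131016).  Check: 2376415²=5647348252225, 329·131016²=5647348252224, difference 1.

2376415 131016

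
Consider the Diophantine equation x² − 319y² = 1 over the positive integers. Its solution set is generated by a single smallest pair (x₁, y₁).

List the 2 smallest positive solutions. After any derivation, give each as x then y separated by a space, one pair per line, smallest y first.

d=319: √d = [17; 1,6,5,1,4,…,6,1,34] (ℓ=14, even), read p_13/q_13
a_0=17:  p_0=17·1+0=17,  q_0=17·0+1=1
a_1=1:  p_1=1·17+1=18,  q_1=1·1+0=1
a_2=6:  p_2=6·18+17=125,  q_2=6·1+1=7
a_3=5:  p_3=5·125+18=643,  q_3=5·7+1=36
…
a_5=4:  p_5=4·768+643=3715,  q_5=4·43+36=208
a_6=3:  p_6=3·3715+768=11913,  q_6=3·208+43=667
a_7=1:  p_7=1·11913+3715=15628,  q_7=1·667+208=875
a_8=3:  p_8=3·15628+11913=58797,  q_8=3·875+667=3292
…
a_12=6:  p_12=6·1798881+309613=11102899,  q_12=6·100718+17335=621643
a_13=1:  p_13=1·11102899+1798881=12901780,  q_13=1·621643+100718=722361
fundamental: x₁=12901780, y₁=722361  (since 166455927168400 − 319·521805414321 = 1)
(x_2, y_2) = (12901780·12901780 + 319·722361·722361, 12901780·722361 + 722361·12901780) = (332911854336799, 18639485405160)

12901780 722361
332911854336799 18639485405160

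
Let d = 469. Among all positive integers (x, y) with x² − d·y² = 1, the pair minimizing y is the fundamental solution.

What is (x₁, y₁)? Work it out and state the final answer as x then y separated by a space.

137215 6336

√469 = [21; 1,1,1,10,6,10,1,1,1,42, …], period ℓ=10 (even) → k=9
a_0=21:  p_0=21·1+0=21,  q_0=21·0+1=1
…
a_2=1:  p_2=1·22+21=43,  q_2=1·1+1=2
…
a_4=10:  p_4=10·65+43=693,  q_4=10·3+2=32
a_5=6:  p_5=6·693+65=4223,  q_5=6·32+3=195
a_6=10:  p_6=10·4223+693=42923,  q_6=10·195+32=1982
…
a_8=1:  p_8=1·47146+42923=90069,  q_8=1·2177+1982=4159
a_9=1:  p_9=1·90069+47146=137215,  q_9=1·4159+2177=6336
fundamental: x₁=137215, y₁=6336  (since 18827956225 − 469·40144896 = 1)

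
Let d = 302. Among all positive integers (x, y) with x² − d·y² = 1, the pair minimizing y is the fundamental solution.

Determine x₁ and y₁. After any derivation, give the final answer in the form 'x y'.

4276623 246092

√302 → a₀=17, period (2,1,1,1,4,…,1,2,34); ℓ=16 even so k=15
step 0: (17, 1)  from 17·(1,0) + (0,1)
…
step 3: (87, 5)  from 1·(52,3) + (35,2)
step 4: (139, 8)  from 1·(87,5) + (52,3)
…
step 6: (1425, 82)  from 2·(643,37) + (139,8)
…
step 14: (1617193, 93059)  from 1·(1042237,59974) + (574956,33085)
step 15: (4276623, 246092)  from 2·(1617193,93059) + (1042237,59974)
→ (4276623, 246092).  Check: 4276623²=18289504284129, 302·246092²=18289504284128, difference 1.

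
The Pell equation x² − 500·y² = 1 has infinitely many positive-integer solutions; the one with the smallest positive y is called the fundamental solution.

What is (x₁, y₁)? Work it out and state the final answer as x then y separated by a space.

√500 → a₀=22, period (2,1,3,2,1,…,1,2,44); ℓ=14 even so k=13
k=0  a_k=22  p_k/q_k = 22/1
k=1  a_k=2  p_k/q_k = 45/2
k=2  a_k=1  p_k/q_k = 67/3
k=3  a_k=3  p_k/q_k = 246/11
k=4  a_k=2  p_k/q_k = 559/25
k=5  a_k=1  p_k/q_k = 805/36
k=6  a_k=1  p_k/q_k = 1364/61
k=7  a_k=10  p_k/q_k = 14445/646
k=8  a_k=1  p_k/q_k = 15809/707
k=9  a_k=1  p_k/q_k = 30254/1353
k=10  a_k=2  p_k/q_k = 76317/3413
k=11  a_k=3  p_k/q_k = 259205/11592
k=12  a_k=1  p_k/q_k = 335522/15005
k=13  a_k=2  p_k/q_k = 930249/41602
→ (930249, 41602).  Check: 930249²=865363202001, 500·41602²=865363202000, difference 1.

930249 41602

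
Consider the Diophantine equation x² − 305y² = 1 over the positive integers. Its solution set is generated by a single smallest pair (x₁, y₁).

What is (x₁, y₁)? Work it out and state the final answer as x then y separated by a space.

489 28

[17; 2,6,2,34] for √305; ℓ=4 ⇒ convergent index 3
i=0: a=17 ⇒ p=17, q=1
i=1: a=2 ⇒ p=35, q=2
i=2: a=6 ⇒ p=227, q=13
i=3: a=2 ⇒ p=489, q=28
fundamental: x₁=489, y₁=28  (since 239121 − 305·784 = 1)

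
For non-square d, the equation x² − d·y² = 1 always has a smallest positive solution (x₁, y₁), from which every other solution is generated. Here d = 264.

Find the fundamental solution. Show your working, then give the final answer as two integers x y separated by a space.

65 4

√264 → a₀=16, period (4,32); ℓ=2 even so k=1
step 0: (16, 1)  from 16·(1,0) + (0,1)
step 1: (65, 4)  from 4·(16,1) + (1,0)
(x₁, y₁) = (65, 4);  65² − 264·4² = 1 ✓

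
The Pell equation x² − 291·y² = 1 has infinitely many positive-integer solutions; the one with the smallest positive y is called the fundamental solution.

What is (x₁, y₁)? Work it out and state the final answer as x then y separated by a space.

290 17

√291 → a₀=17, period (17,34); ℓ=2 even so k=1
a_0=17:  p_0=17·1+0=17,  q_0=17·0+1=1
a_1=17:  p_1=17·17+1=290,  q_1=17·1+0=17
→ (290, 17).  Check: 290²=84100, 291·17²=84099, difference 1.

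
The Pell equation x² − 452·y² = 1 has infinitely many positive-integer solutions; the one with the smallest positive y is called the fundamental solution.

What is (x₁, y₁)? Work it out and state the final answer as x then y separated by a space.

1204353 56648

√452 = [21; 3,1,5,3,10,3,5,1,3,42, …], period ℓ=10 (even) → k=9
a_0=21:  p_0=21·1+0=21,  q_0=21·0+1=1
…
a_2=1:  p_2=1·64+21=85,  q_2=1·3+1=4
…
a_4=3:  p_4=3·489+85=1552,  q_4=3·23+4=73
…
a_7=5:  p_7=5·49579+16009=263904,  q_7=5·2332+753=12413
a_8=1:  p_8=1·263904+49579=313483,  q_8=1·12413+2332=14745
a_9=3:  p_9=3·313483+263904=1204353,  q_9=3·14745+12413=56648
fundamental: x₁=1204353, y₁=56648  (since 1450466148609 − 452·3208995904 = 1)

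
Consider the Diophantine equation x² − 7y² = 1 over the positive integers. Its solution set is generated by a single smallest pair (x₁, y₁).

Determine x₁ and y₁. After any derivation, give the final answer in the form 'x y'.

8 3

[2; 1,1,1,4] for √7; ℓ=4 ⇒ convergent index 3
i=0: a=2 ⇒ p=2, q=1
i=1: a=1 ⇒ p=3, q=1
i=2: a=1 ⇒ p=5, q=2
i=3: a=1 ⇒ p=8, q=3
fundamental: x₁=8, y₁=3  (since 64 − 7·9 = 1)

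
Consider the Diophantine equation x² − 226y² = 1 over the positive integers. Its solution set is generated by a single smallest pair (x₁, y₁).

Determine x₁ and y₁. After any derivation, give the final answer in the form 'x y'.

[15; 30] for √226; ℓ=1 ⇒ convergent index 1
a_0=15:  p_0=15·1+0=15,  q_0=15·0+1=1
a_1=30:  p_1=30·15+1=451,  q_1=30·1+0=30
→ (451, 30).  Check: 451²=203401, 226·30²=203400, difference 1.

451 30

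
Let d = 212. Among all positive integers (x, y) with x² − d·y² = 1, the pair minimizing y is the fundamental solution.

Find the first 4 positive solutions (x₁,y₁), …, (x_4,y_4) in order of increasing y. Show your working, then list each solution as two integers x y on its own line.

66249 4550
8777860001 602865900
1163048894346249 79878526013650
154101652394311440001 10583744939153731800

d=212: √d = [14; 1,1,3,1,1,…,1,1,28] (ℓ=14, even), read p_13/q_13
k=0  a_k=14  p_k/q_k = 14/1
…
k=3  a_k=3  p_k/q_k = 102/7
…
k=6  a_k=1  p_k/q_k = 364/25
k=7  a_k=6  p_k/q_k = 2417/166
…
k=12  a_k=1  p_k/q_k = 37114/2549
k=13  a_k=1  p_k/q_k = 66249/4550
fundamental: x₁=66249, y₁=4550  (since 4388930001 − 212·20702500 = 1)
(66249+4550√212)^2 = 8777860001 + 602865900√212
(66249+4550√212)^3 = 1163048894346249 + 79878526013650√212
(66249+4550√212)^4 = 154101652394311440001 + 10583744939153731800√212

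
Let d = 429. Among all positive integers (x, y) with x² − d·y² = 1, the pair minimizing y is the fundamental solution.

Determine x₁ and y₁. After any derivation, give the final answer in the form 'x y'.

d=429: √d = [20; 1,2,2,9,1,12,1,9,2,2,1,40] (ℓ=12, even), read p_11/q_11
a_0=20:  p_0=20·1+0=20,  q_0=20·0+1=1
…
a_3=2:  p_3=2·62+21=145,  q_3=2·3+1=7
…
a_6=12:  p_6=12·1512+1367=19511,  q_6=12·73+66=942
a_7=1:  p_7=1·19511+1512=21023,  q_7=1·942+73=1015
a_8=9:  p_8=9·21023+19511=208718,  q_8=9·1015+942=10077
a_9=2:  p_9=2·208718+21023=438459,  q_9=2·10077+1015=21169
a_10=2:  p_10=2·438459+208718=1085636,  q_10=2·21169+10077=52415
a_11=1:  p_11=1·1085636+438459=1524095,  q_11=1·52415+21169=73584
→ (1524095, 73584).  Check: 1524095²=2322865569025, 429·73584²=2322865569024, difference 1.

1524095 73584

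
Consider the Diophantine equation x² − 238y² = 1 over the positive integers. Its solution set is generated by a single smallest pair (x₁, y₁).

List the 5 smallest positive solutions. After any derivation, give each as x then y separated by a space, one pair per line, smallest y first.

√238 → a₀=15, period (2,2,1,14,1,2,2,30); ℓ=8 even so k=7
step 0: (15, 1)  from 15·(1,0) + (0,1)
step 1: (31, 2)  from 2·(15,1) + (1,0)
…
step 3: (108, 7)  from 1·(77,5) + (31,2)
…
step 5: (1697, 110)  from 1·(1589,103) + (108,7)
step 6: (4983, 323)  from 2·(1697,110) + (1589,103)
step 7: (11663, 756)  from 2·(4983,323) + (1697,110)
→ (11663, 756).  Check: 11663²=136025569, 238·756²=136025568, difference 1.
(11663+756√238)^2 = 272051137 + 17634456√238
(11663+756√238)^3 = 6345864809999 + 411341319900√238
(11663+756√238)^4 = 148023642285985537 + 9594947610352944√238
(11663+756√238)^5 = 3452799473617033826063 + 223811747547751451844√238

11663 756
272051137 17634456
6345864809999 411341319900
148023642285985537 9594947610352944
3452799473617033826063 223811747547751451844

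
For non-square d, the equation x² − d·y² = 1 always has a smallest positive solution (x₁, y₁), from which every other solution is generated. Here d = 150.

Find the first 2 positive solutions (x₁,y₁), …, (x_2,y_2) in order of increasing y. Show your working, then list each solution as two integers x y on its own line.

49 4
4801 392

√150 = [12; 4,24, …], period ℓ=2 (even) → k=1
a_0=12:  p_0=12·1+0=12,  q_0=12·0+1=1
a_1=4:  p_1=4·12+1=49,  q_1=4·1+0=4
→ (49, 4).  Check: 49²=2401, 150·4²=2400, difference 1.
(49+4√150)^2 = 4801 + 392√150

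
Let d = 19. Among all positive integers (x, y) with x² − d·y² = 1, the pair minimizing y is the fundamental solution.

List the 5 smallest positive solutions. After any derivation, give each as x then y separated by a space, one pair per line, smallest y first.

√19 = [4; 2,1,3,1,2,8, …], period ℓ=6 (even) → k=5
i=0: a=4 ⇒ p=4, q=1
…
i=2: a=1 ⇒ p=13, q=3
…
i=4: a=1 ⇒ p=61, q=14
i=5: a=2 ⇒ p=170, q=39
(x₁, y₁) = (170, 39);  170² − 19·39² = 1 ✓
n=2: (170,39)∘(170,39) = (170·170+19·39·39, 170·39+39·170) = (57799,13260)
n=3: (57799,13260)∘(170,39) = (170·57799+19·39·13260, 170·13260+39·57799) = (19651490,4508361)
n=4: (19651490,4508361)∘(170,39) = (170·19651490+19·39·4508361, 170·4508361+39·19651490) = (6681448801,1532829480)
n=5: (6681448801,1532829480)∘(170,39) = (170·6681448801+19·39·1532829480, 170·1532829480+39·6681448801) = (2271672940850,521157514839)

170 39
57799 13260
19651490 4508361
6681448801 1532829480
2271672940850 521157514839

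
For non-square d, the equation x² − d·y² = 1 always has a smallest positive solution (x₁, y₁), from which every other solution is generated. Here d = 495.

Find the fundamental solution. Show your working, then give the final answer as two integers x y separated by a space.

89 4

√495 → a₀=22, period (4,44); ℓ=2 even so k=1
k=0  a_k=22  p_k/q_k = 22/1
k=1  a_k=4  p_k/q_k = 89/4
→ (89, 4).  Check: 89²=7921, 495·4²=7920, difference 1.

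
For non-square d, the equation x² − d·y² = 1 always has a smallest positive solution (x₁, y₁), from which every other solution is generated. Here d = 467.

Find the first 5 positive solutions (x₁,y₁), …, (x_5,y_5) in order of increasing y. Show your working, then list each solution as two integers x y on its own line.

√467 → a₀=21, period (1,1,1,1,3,…,1,1,42); ℓ=14 even so k=13
k=0  a_k=21  p_k/q_k = 21/1
…
k=3  a_k=1  p_k/q_k = 65/3
k=4  a_k=1  p_k/q_k = 108/5
k=5  a_k=3  p_k/q_k = 389/18
k=6  a_k=3  p_k/q_k = 1275/59
k=7  a_k=21  p_k/q_k = 27164/1257
…
k=11  a_k=1  p_k/q_k = 633697/29324
k=12  a_k=1  p_k/q_k = 991929/45901
k=13  a_k=1  p_k/q_k = 1625626/75225
→ (1625626, 75225).  Check: 1625626²=2642659891876, 467·75225²=2642659891875, difference 1.
n=2: (1625626,75225)∘(1625626,75225) = (1625626·1625626+467·75225·75225, 1625626·75225+75225·1625626) = (5285319783751,244575431700)
n=3: (5285319783751,244575431700)∘(1625626,75225) = (1625626·5285319783751+467·75225·244575431700, 1625626·244575431700+75225·5285319783751) = (17183906517558380626,795176361465413175)
n=4: (17183906517558380626,795176361465413175)∘(1625626,75225) = (1625626·17183906517558380626+467·75225·795176361465413175, 1625626·795176361465413175+75225·17183906517558380626) = (55869210433019434807260001,2585318735566902940613400)
n=5: (55869210433019434807260001,2585318735566902940613400)∘(1625626,75225) = (1625626·55869210433019434807260001+467·75225·2585318735566902940613400, 1625626·2585318735566902940613400+75225·55869210433019434807260001) = (181644882158758119549456134390626,8405522709648569143113732563625)

1625626 75225
5285319783751 244575431700
17183906517558380626 795176361465413175
55869210433019434807260001 2585318735566902940613400
181644882158758119549456134390626 8405522709648569143113732563625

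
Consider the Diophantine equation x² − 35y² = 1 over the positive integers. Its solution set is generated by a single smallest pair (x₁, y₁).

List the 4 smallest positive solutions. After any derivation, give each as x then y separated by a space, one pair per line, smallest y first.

6 1
71 12
846 143
10081 1704

√35 = [5; 1,10, …], period ℓ=2 (even) → k=1
i=0: a=5 ⇒ p=5, q=1
i=1: a=1 ⇒ p=6, q=1
fundamental: x₁=6, y₁=1  (since 36 − 35·1 = 1)
(6+1√35)^2 = 71 + 12√35
(6+1√35)^3 = 846 + 143√35
(6+1√35)^4 = 10081 + 1704√35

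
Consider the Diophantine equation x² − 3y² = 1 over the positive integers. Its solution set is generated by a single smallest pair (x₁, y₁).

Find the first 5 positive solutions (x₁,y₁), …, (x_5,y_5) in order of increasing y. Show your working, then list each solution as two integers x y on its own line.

2 1
7 4
26 15
97 56
362 209

√3 → a₀=1, period (1,2); ℓ=2 even so k=1
k=0  a_k=1  p_k/q_k = 1/1
k=1  a_k=1  p_k/q_k = 2/1
(x₁, y₁) = (2, 1);  2² − 3·1² = 1 ✓
n=2: (2,1)∘(2,1) = (2·2+3·1·1, 2·1+1·2) = (7,4)
n=3: (7,4)∘(2,1) = (2·7+3·1·4, 2·4+1·7) = (26,15)
n=4: (26,15)∘(2,1) = (2·26+3·1·15, 2·15+1·26) = (97,56)
n=5: (97,56)∘(2,1) = (2·97+3·1·56, 2·56+1·97) = (362,209)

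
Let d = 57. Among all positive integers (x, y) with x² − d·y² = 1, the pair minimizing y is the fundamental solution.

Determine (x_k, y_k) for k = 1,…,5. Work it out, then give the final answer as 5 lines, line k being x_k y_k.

151 20
45601 6040
13771351 1824060
4158902401 550860080
1255974753751 166357920100

d=57: √d = [7; 1,1,4,1,1,14] (ℓ=6, even), read p_5/q_5
i=0: a=7 ⇒ p=7, q=1
i=1: a=1 ⇒ p=8, q=1
…
i=4: a=1 ⇒ p=83, q=11
i=5: a=1 ⇒ p=151, q=20
(x₁, y₁) = (151, 20);  151² − 57·20² = 1 ✓
k=2:  x_2 = 151·151+57·20·20 = 45601,  y_2 = 151·20+20·151 = 6040
k=3:  x_3 = 151·45601+57·20·6040 = 13771351,  y_3 = 151·6040+20·45601 = 1824060
k=4:  x_4 = 151·13771351+57·20·1824060 = 4158902401,  y_4 = 151·1824060+20·13771351 = 550860080
k=5:  x_5 = 151·4158902401+57·20·550860080 = 1255974753751,  y_5 = 151·550860080+20·4158902401 = 166357920100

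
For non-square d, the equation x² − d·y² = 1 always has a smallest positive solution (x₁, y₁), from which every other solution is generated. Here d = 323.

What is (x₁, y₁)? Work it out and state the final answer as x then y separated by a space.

√323 = [17; 1,34, …], period ℓ=2 (even) → k=1
step 0: (17, 1)  from 17·(1,0) + (0,1)
step 1: (18, 1)  from 1·(17,1) + (1,0)
→ (18, 1).  Check: 18²=324, 323·1²=323, difference 1.

18 1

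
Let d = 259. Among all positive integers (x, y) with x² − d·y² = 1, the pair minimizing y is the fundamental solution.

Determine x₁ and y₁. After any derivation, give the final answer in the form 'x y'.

√259 = [16; 10,1,2,3,4,3,2,1,10,32, …], period ℓ=10 (even) → k=9
step 0: (16, 1)  from 16·(1,0) + (0,1)
…
step 4: (1722, 107)  from 3·(515,32) + (177,11)
step 5: (7403, 460)  from 4·(1722,107) + (515,32)
step 6: (23931, 1487)  from 3·(7403,460) + (1722,107)
…
step 8: (79196, 4921)  from 1·(55265,3434) + (23931,1487)
step 9: (847225, 52644)  from 10·(79196,4921) + (55265,3434)
fundamental: x₁=847225, y₁=52644  (since 717790200625 − 259·2771390736 = 1)

847225 52644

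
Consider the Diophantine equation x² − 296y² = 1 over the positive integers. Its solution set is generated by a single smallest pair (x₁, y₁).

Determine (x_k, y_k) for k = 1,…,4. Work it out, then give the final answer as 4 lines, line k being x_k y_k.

3699 215
27365201 1590570
202447753299 11767036645
1497708451540801 87052535509140

√296 = [17; 4,1,7,1,4,34, …], period ℓ=6 (even) → k=5
step 0: (17, 1)  from 17·(1,0) + (0,1)
…
step 2: (86, 5)  from 1·(69,4) + (17,1)
step 3: (671, 39)  from 7·(86,5) + (69,4)
step 4: (757, 44)  from 1·(671,39) + (86,5)
step 5: (3699, 215)  from 4·(757,44) + (671,39)
fundamental: x₁=3699, y₁=215  (since 13682601 − 296·46225 = 1)
n=2: (3699,215)∘(3699,215) = (3699·3699+296·215·215, 3699·215+215·3699) = (27365201,1590570)
n=3: (27365201,1590570)∘(3699,215) = (3699·27365201+296·215·1590570, 3699·1590570+215·27365201) = (202447753299,11767036645)
n=4: (202447753299,11767036645)∘(3699,215) = (3699·202447753299+296·215·11767036645, 3699·11767036645+215·202447753299) = (1497708451540801,87052535509140)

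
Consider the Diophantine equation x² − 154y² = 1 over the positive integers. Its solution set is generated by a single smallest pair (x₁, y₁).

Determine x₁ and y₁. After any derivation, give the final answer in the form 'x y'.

√154 = [12; 2,2,3,1,2,1,3,2,2,24, …], period ℓ=10 (even) → k=9
step 0: (12, 1)  from 12·(1,0) + (0,1)
step 1: (25, 2)  from 2·(12,1) + (1,0)
step 2: (62, 5)  from 2·(25,2) + (12,1)
…
step 4: (273, 22)  from 1·(211,17) + (62,5)
step 5: (757, 61)  from 2·(273,22) + (211,17)
step 6: (1030, 83)  from 1·(757,61) + (273,22)
step 7: (3847, 310)  from 3·(1030,83) + (757,61)
step 8: (8724, 703)  from 2·(3847,310) + (1030,83)
step 9: (21295, 1716)  from 2·(8724,703) + (3847,310)
fundamental: x₁=21295, y₁=1716  (since 453477025 − 154·2944656 = 1)

21295 1716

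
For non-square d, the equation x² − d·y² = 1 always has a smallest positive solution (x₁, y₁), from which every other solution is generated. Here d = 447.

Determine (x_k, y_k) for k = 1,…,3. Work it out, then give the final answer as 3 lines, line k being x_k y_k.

√447 = [21; 7,42, …], period ℓ=2 (even) → k=1
a_0=21:  p_0=21·1+0=21,  q_0=21·0+1=1
a_1=7:  p_1=7·21+1=148,  q_1=7·1+0=7
(x₁, y₁) = (148, 7);  148² − 447·7² = 1 ✓
(148+7√447)^2 = 43807 + 2072√447
(148+7√447)^3 = 12966724 + 613305√447

148 7
43807 2072
12966724 613305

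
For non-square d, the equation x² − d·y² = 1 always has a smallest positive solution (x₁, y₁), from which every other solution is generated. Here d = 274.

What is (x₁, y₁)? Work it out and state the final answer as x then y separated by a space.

√274 = [16; 1,1,4,4,1,1,32, …], period ℓ=7 (odd) → k=13
i=0: a=16 ⇒ p=16, q=1
i=1: a=1 ⇒ p=17, q=1
i=2: a=1 ⇒ p=33, q=2
i=3: a=4 ⇒ p=149, q=9
…
i=5: a=1 ⇒ p=778, q=47
…
i=7: a=32 ⇒ p=45802, q=2767
i=8: a=1 ⇒ p=47209, q=2852
i=9: a=1 ⇒ p=93011, q=5619
i=10: a=4 ⇒ p=419253, q=25328
i=11: a=4 ⇒ p=1770023, q=106931
i=12: a=1 ⇒ p=2189276, q=132259
i=13: a=1 ⇒ p=3959299, q=239190
→ (3959299, 239190).  Check: 3959299²=15676048571401, 274·239190²=15676048571400, difference 1.

3959299 239190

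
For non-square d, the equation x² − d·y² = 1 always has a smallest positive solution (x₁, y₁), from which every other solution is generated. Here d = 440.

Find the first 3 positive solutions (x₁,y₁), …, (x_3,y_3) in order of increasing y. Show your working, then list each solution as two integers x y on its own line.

21 1
881 42
36981 1763

√440 = [20; 1,40, …], period ℓ=2 (even) → k=1
k=0  a_k=20  p_k/q_k = 20/1
k=1  a_k=1  p_k/q_k = 21/1
→ (21, 1).  Check: 21²=441, 440·1²=440, difference 1.
n=2: (21,1)∘(21,1) = (21·21+440·1·1, 21·1+1·21) = (881,42)
n=3: (881,42)∘(21,1) = (21·881+440·1·42, 21·42+1·881) = (36981,1763)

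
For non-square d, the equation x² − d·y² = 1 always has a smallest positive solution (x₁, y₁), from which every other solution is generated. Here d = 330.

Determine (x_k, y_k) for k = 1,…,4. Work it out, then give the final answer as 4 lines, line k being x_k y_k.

109 6
23761 1308
5179789 285138
1129170241 62158776

√330 = [18; 6,36, …], period ℓ=2 (even) → k=1
i=0: a=18 ⇒ p=18, q=1
i=1: a=6 ⇒ p=109, q=6
(x₁, y₁) = (109, 6);  109² − 330·6² = 1 ✓
(109+6√330)^2 = 23761 + 1308√330
(109+6√330)^3 = 5179789 + 285138√330
(109+6√330)^4 = 1129170241 + 62158776√330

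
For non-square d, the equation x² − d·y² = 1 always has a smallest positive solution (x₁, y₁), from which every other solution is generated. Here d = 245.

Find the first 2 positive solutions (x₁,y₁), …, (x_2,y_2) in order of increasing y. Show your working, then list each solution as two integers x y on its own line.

51841 3312
5374978561 343394784

√245 = [15; 1,1,1,7,6,7,1,1,1,30, …], period ℓ=10 (even) → k=9
step 0: (15, 1)  from 15·(1,0) + (0,1)
step 1: (16, 1)  from 1·(15,1) + (1,0)
…
step 6: (15809, 1010)  from 7·(2207,141) + (360,23)
step 7: (18016, 1151)  from 1·(15809,1010) + (2207,141)
step 8: (33825, 2161)  from 1·(18016,1151) + (15809,1010)
step 9: (51841, 3312)  from 1·(33825,2161) + (18016,1151)
fundamental: x₁=51841, y₁=3312  (since 2687489281 − 245·10969344 = 1)
(51841+3312√245)^2 = 5374978561 + 343394784√245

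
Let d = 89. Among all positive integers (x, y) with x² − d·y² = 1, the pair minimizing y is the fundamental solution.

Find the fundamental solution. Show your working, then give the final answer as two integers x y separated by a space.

500001 53000

d=89: √d = [9; 2,3,3,2,18] (ℓ=5, odd), read p_9/q_9
step 0: (9, 1)  from 9·(1,0) + (0,1)
step 1: (19, 2)  from 2·(9,1) + (1,0)
step 2: (66, 7)  from 3·(19,2) + (9,1)
…
step 5: (9217, 977)  from 18·(500,53) + (217,23)
step 6: (18934, 2007)  from 2·(9217,977) + (500,53)
…
step 8: (216991, 23001)  from 3·(66019,6998) + (18934,2007)
step 9: (500001, 53000)  from 2·(216991,23001) + (66019,6998)
fundamental: x₁=500001, y₁=53000  (since 250001000001 − 89·2809000000 = 1)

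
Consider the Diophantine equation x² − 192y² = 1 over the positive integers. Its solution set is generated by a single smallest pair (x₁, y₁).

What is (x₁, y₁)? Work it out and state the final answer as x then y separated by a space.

√192 → a₀=13, period (1,5,1,26); ℓ=4 even so k=3
step 0: (13, 1)  from 13·(1,0) + (0,1)
step 1: (14, 1)  from 1·(13,1) + (1,0)
step 2: (83, 6)  from 5·(14,1) + (13,1)
step 3: (97, 7)  from 1·(83,6) + (14,1)
(x₁, y₁) = (97, 7);  97² − 192·7² = 1 ✓

97 7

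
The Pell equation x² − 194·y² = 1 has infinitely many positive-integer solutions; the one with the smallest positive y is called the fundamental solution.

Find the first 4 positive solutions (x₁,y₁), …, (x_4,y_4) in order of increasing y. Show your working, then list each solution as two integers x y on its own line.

195 14
76049 5460
29658915 2129386
11566900801 830455080

[13; 1,12,1,26] for √194; ℓ=4 ⇒ convergent index 3
k=0  a_k=13  p_k/q_k = 13/1
k=1  a_k=1  p_k/q_k = 14/1
k=2  a_k=12  p_k/q_k = 181/13
k=3  a_k=1  p_k/q_k = 195/14
(x₁, y₁) = (195, 14);  195² − 194·14² = 1 ✓
(195+14√194)^2 = 76049 + 5460√194
(195+14√194)^3 = 29658915 + 2129386√194
(195+14√194)^4 = 11566900801 + 830455080√194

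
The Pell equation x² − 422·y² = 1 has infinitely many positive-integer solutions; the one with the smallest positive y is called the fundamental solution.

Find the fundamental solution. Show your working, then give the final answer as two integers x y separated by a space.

√422 = [20; 1,1,5,2,1,…,1,1,40, …], period ℓ=14 (even) → k=13
k=0  a_k=20  p_k/q_k = 20/1
…
k=10  a_k=2  p_k/q_k = 598859/29152
k=11  a_k=5  p_k/q_k = 3211821/156349
k=12  a_k=1  p_k/q_k = 3810680/185501
k=13  a_k=1  p_k/q_k = 7022501/341850
→ (7022501, 341850).  Check: 7022501²=49315520295001, 422·341850²=49315520295000, difference 1.

7022501 341850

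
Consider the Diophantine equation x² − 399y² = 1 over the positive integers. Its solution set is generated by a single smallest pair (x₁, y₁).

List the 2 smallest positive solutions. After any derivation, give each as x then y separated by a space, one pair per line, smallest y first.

20 1
799 40

√399 = [19; 1,38, …], period ℓ=2 (even) → k=1
a_0=19:  p_0=19·1+0=19,  q_0=19·0+1=1
a_1=1:  p_1=1·19+1=20,  q_1=1·1+0=1
(x₁, y₁) = (20, 1);  20² − 399·1² = 1 ✓
(x_2, y_2) = (20·20 + 399·1·1, 20·1 + 1·20) = (799, 40)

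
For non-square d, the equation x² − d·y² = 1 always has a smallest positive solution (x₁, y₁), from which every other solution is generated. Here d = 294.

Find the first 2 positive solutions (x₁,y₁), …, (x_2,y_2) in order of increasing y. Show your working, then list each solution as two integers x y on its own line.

d=294: √d = [17; 6,1,4,1,6,34] (ℓ=6, even), read p_5/q_5
a_0=17:  p_0=17·1+0=17,  q_0=17·0+1=1
a_1=6:  p_1=6·17+1=103,  q_1=6·1+0=6
a_2=1:  p_2=1·103+17=120,  q_2=1·6+1=7
a_3=4:  p_3=4·120+103=583,  q_3=4·7+6=34
a_4=1:  p_4=1·583+120=703,  q_4=1·34+7=41
a_5=6:  p_5=6·703+583=4801,  q_5=6·41+34=280
→ (4801, 280).  Check: 4801²=23049601, 294·280²=23049600, difference 1.
(4801+280√294)^2 = 46099201 + 2688560√294

4801 280
46099201 2688560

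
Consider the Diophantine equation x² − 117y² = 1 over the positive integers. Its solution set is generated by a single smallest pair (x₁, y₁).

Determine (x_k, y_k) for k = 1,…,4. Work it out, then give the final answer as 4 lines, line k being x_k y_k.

649 60
842401 77880
1093435849 101088180
1419278889601 131212379760

d=117: √d = [10; 1,4,2,4,1,20] (ℓ=6, even), read p_5/q_5
k=0  a_k=10  p_k/q_k = 10/1
…
k=4  a_k=4  p_k/q_k = 530/49
k=5  a_k=1  p_k/q_k = 649/60
→ (649, 60).  Check: 649²=421201, 117·60²=421200, difference 1.
(x_2, y_2) = (649·649 + 117·60·60, 649·60 + 60·649) = (842401, 77880)
(x_3, y_3) = (649·842401 + 117·60·77880, 649·77880 + 60·842401) = (1093435849, 101088180)
(x_4, y_4) = (649·1093435849 + 117·60·101088180, 649·101088180 + 60·1093435849) = (1419278889601, 131212379760)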